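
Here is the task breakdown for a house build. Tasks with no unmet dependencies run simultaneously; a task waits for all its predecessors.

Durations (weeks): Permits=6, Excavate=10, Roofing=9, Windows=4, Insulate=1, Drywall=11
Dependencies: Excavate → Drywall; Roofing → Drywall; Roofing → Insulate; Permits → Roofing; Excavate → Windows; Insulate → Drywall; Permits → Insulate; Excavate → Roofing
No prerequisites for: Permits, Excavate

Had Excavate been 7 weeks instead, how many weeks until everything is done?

28

The binding path is Excavate→Roofing→Insulate→Drywall = 10+9+1+11 = 31; finish at 31 weeks.
Excavate is on the critical path; changing it to 7 makes that path 28 weeks.
The critical path is still Excavate→Roofing→Insulate→Drywall; finish is now 28 weeks.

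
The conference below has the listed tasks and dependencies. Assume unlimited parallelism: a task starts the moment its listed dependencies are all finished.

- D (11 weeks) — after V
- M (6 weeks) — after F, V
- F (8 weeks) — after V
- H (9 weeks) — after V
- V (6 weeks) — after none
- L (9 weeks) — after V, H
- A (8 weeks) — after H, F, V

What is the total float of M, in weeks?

Critical path: V→H→L = 6+9+9 = 24, so the finish is 24 weeks.
Longest path through M: 20 weeks (earliest finish 20, latest finish 24).
Float = 24 − 20 = 4.

4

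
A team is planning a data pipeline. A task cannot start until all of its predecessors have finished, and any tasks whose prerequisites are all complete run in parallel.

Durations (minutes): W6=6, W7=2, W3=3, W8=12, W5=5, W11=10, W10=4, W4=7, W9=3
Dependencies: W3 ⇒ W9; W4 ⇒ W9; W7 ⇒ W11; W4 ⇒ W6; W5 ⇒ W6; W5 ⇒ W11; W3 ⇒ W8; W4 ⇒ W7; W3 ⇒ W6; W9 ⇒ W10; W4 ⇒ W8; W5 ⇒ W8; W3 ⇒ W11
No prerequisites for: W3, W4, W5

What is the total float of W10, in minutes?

5

The longest chain is W4→W7→W11 = 7+2+10 = 19; overall finish 19 minutes.
W10 finishes as early as 14 and must finish by 19.
So W10 can slip 19 − 14 = 5 minutes.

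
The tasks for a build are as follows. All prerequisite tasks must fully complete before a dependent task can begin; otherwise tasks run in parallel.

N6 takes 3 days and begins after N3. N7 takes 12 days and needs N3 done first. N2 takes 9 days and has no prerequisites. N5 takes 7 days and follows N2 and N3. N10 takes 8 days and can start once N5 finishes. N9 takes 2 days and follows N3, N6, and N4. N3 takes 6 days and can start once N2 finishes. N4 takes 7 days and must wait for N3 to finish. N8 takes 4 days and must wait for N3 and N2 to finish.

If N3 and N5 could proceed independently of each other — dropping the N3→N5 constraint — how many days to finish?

27

Original critical path: N2→N3→N5→N10 = 9+6+7+8 = 30 ⇒ 30 days.
Without N3→N5, N5's earliest start moves from 15 to 9.
New critical path: N2→N3→N7 = 9+6+12 = 27 ⇒ 27 days.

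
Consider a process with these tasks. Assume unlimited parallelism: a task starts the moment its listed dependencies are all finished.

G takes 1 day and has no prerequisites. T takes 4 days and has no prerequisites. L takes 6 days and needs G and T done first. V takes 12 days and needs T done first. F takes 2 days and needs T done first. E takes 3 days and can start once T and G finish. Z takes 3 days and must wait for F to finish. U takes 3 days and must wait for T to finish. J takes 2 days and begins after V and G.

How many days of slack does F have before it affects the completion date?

9

T→V→J = 4+12+2 = 18 sets the makespan at 18 days.
Longest path through F: 9 days (earliest finish 6, latest finish 15).
Float = 18 − 9 = 9.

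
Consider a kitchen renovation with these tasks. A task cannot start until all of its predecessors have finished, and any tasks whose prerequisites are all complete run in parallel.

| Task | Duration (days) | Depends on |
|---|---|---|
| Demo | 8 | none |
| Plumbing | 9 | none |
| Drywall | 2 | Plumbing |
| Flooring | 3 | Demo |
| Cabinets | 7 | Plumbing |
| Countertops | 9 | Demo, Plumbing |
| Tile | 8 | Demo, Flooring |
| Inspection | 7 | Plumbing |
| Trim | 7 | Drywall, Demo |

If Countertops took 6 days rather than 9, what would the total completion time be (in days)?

As given, the longest chain is Demo→Flooring→Tile = 8+3+8 = 19, so the finish is 19 days.
Countertops is off the critical path — its longest chain is 18 days, giving 1 of slack.
No other chain overtakes it, so the finish is 19 days.

19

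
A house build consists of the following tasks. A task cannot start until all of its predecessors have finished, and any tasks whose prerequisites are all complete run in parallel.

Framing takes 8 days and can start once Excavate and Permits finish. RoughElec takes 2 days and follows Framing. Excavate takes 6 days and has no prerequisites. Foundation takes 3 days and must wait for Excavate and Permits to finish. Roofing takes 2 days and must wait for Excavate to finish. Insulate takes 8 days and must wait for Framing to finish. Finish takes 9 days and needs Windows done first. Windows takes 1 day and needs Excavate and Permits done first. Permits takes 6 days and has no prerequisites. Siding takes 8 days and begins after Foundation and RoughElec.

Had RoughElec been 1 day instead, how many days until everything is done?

Actual critical path: Permits→Framing→RoughElec→Siding = 6+8+2+8 = 24 ⇒ 24 days.
RoughElec lies on that path, so at 1 day the path becomes 23 days.
That remains the longest chain; total 23 days.

23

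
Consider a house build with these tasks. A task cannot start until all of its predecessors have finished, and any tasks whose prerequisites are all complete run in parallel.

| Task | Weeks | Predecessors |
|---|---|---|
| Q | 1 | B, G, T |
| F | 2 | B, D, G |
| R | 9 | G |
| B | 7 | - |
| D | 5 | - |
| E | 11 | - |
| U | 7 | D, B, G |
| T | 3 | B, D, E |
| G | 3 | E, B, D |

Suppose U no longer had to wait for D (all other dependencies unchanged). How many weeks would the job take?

23

Original critical path: E→G→R = 11+3+9 = 23 ⇒ 23 weeks.
Dropping D→U doesn't change U's earliest start (14); another predecessor still binds.
New critical path: E→G→R = 11+3+9 = 23 ⇒ 23 weeks.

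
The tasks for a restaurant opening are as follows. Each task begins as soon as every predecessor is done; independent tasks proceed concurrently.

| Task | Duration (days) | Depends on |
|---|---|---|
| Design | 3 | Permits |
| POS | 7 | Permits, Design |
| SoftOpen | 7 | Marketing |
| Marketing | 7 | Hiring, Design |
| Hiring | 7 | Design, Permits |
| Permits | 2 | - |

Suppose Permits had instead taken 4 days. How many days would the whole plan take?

28

Critical path before the change: Permits→Design→Hiring→Marketing→SoftOpen = 2+3+7+7+7 = 26 giving 26 days.
Since Permits is critical, the +2 change carries straight to that chain (now 28 days).
No other chain overtakes it, so the finish is 28 days.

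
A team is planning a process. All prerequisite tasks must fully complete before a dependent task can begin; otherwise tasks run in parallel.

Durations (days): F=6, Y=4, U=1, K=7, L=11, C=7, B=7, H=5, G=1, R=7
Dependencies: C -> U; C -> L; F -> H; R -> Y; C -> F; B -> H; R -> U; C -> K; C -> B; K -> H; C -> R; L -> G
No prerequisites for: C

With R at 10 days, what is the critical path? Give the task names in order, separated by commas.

C, R, Y

As given, the longest chain is C→L→G = 7+11+1 = 19, so the finish is 19 days.
The longest path through R is only 18 days, so R has float 1.
Now C→R→Y = 7+10+4 = 21 is longest, so the finish becomes 21 days.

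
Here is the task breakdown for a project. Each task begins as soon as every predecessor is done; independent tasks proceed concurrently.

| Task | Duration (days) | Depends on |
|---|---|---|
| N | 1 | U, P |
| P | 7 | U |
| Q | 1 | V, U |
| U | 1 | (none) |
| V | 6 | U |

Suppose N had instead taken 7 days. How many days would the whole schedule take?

15

Critical path before the change: U→P→N = 1+7+1 = 9 giving 9 days.
Since N is critical, the +6 change carries straight to that chain (now 15 days).
No other chain overtakes it, so the finish is 15 days.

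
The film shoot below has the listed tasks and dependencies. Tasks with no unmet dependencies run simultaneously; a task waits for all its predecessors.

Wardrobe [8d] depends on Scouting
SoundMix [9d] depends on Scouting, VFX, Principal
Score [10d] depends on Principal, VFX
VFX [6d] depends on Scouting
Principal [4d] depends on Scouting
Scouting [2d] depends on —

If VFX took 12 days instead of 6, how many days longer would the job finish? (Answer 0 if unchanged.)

6

Actual critical path: Scouting→VFX→Score = 2+6+10 = 18 ⇒ 18 days.
VFX lies on that path, so at 12 days the path becomes 24 days.
No other chain overtakes it, so the finish is 24 days.
Change in finish: 24 − 18 = +6 days.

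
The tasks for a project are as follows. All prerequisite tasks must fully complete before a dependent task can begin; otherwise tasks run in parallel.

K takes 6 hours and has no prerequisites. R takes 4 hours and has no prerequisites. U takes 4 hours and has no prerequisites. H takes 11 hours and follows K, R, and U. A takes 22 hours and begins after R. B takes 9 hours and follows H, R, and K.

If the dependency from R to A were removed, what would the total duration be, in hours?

Before: longest chain K→H→B = 6+11+9 = 26, finish 26.
Without R→A, A's earliest start moves from 4 to 0.
New critical path: K→H→B = 6+11+9 = 26 ⇒ 26 hours.

26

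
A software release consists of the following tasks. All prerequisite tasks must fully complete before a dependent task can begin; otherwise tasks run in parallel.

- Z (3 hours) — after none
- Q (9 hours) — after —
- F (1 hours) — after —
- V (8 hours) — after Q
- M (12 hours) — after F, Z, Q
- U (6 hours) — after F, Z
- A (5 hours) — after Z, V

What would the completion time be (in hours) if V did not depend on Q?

With the dependency in place, Q→V→A = 9+8+5 = 22 sets the finish at 22 hours.
Without Q→V, V's earliest start moves from 9 to 0.
New critical path: Q→M = 9+12 = 21 ⇒ 21 hours.

21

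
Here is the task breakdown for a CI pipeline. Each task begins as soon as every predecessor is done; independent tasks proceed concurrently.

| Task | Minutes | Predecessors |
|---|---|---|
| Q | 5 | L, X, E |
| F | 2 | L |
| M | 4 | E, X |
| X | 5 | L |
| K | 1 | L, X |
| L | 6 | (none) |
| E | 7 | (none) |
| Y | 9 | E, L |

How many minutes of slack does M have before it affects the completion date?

1

Critical path: L→X→Q = 6+5+5 = 16, so the finish is 16 minutes.
The longest chain containing M totals 15 minutes.
So M can slip 16 − 15 = 1 minute.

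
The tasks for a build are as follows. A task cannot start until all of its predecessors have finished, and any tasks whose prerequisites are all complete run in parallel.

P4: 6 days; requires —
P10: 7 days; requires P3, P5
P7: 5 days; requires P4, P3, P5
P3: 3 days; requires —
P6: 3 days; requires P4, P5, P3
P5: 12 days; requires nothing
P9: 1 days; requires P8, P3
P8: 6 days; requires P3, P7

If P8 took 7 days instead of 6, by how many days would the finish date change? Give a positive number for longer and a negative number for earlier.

1

As given, the longest chain is P5→P7→P8→P9 = 12+5+6+1 = 24, so the finish is 24 days.
P8 lies on that path, so at 7 days the path becomes 25 days.
No other chain overtakes it, so the finish is 25 days.
Change in finish: 25 − 24 = +1 days.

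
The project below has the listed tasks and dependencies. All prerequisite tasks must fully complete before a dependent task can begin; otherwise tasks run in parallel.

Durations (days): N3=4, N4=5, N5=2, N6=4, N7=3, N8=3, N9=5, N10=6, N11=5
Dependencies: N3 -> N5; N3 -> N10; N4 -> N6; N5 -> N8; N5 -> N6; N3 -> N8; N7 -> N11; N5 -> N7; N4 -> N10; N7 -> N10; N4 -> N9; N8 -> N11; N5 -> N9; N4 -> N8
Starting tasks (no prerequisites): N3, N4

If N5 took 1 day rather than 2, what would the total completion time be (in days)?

14

Baseline: N3→N5→N7→N10 = 4+2+3+6 = 15 → 15 days.
N5 is on the critical path; changing it to 1 makes that path 14 days.
No other chain overtakes it, so the finish is 14 days.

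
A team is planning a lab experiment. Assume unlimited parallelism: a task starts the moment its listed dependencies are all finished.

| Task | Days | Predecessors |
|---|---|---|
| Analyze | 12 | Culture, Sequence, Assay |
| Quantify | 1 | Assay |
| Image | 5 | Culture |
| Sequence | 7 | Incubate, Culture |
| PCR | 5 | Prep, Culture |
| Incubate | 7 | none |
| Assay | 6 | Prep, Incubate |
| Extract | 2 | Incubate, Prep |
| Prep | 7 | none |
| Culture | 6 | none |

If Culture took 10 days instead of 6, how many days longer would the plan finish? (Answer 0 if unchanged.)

3

Actual critical path: Incubate→Sequence→Analyze = 7+7+12 = 26 ⇒ 26 days.
Culture is off the critical path — its longest chain is 25 days, giving 1 of slack.
New critical path: Culture→Sequence→Analyze = 10+7+12 = 29 ⇒ 29 days.
Change in finish: 29 − 26 = +3 days.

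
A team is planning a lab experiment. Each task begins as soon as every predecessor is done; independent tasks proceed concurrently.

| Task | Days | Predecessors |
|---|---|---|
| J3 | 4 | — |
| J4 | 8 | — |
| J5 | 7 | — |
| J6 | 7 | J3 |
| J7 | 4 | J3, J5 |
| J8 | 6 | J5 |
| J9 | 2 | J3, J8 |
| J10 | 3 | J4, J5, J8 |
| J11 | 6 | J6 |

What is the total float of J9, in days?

Critical path: J3→J6→J11 = 4+7+6 = 17, so the finish is 17 days.
J9 finishes as early as 15 and must finish by 17.
So J9 can slip 17 − 15 = 2 days.

2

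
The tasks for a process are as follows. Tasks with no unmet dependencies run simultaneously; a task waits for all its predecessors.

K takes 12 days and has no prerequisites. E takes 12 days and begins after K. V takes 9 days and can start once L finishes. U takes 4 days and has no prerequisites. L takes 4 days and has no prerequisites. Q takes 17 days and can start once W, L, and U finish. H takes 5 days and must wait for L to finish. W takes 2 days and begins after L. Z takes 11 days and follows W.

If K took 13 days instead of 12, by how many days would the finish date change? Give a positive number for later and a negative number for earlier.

Critical path before the change: K→E = 12+12 = 24 giving 24 days.
K is on the critical path; changing it to 13 makes that path 25 days.
That remains the longest chain; total 25 days.
Change in finish: 25 − 24 = +1 days.

1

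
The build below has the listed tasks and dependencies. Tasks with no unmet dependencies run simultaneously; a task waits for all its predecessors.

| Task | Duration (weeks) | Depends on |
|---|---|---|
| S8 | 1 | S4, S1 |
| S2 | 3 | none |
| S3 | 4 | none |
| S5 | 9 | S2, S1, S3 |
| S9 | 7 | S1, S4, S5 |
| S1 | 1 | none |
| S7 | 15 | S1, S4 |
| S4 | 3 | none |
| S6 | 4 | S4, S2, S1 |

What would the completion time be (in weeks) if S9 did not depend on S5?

Original critical path: S3→S5→S9 = 4+9+7 = 20 ⇒ 20 weeks.
Without S5→S9, S9's earliest start moves from 13 to 3.
New critical path: S4→S7 = 3+15 = 18 ⇒ 18 weeks.

18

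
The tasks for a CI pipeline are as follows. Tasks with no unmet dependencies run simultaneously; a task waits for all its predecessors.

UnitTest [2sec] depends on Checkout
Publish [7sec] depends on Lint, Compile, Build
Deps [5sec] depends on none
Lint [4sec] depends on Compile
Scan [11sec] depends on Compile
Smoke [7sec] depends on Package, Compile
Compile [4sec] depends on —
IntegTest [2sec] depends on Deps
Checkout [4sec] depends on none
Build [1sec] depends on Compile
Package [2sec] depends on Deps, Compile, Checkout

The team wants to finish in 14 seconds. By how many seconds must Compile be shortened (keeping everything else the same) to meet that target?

Current finish: 15 seconds; target: 14.
Compile is on every critical path, so each second cut from Compile cuts the finish by one (this holds down to a finish of 14).
Need 15 − 14 = 1 second off Compile → Compile becomes 3 seconds, finish becomes 14.

1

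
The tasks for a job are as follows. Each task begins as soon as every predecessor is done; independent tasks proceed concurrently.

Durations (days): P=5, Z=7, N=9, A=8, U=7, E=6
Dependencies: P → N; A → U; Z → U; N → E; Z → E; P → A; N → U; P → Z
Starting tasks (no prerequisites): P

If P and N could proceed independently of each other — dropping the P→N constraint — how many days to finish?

Original critical path: P→N→U = 5+9+7 = 21 ⇒ 21 days.
Without P→N, N's earliest start moves from 5 to 0.
New critical path: P→A→U = 5+8+7 = 20 ⇒ 20 days.

20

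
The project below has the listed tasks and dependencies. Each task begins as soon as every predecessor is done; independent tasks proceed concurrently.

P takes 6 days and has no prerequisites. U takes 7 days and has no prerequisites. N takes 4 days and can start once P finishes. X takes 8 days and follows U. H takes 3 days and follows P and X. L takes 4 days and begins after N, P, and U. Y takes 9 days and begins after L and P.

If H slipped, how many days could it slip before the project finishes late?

P→N→L→Y = 6+4+4+9 = 23 sets the makespan at 23 days.
H finishes as early as 18 and must finish by 23.
So H can slip 23 − 18 = 5 days.

5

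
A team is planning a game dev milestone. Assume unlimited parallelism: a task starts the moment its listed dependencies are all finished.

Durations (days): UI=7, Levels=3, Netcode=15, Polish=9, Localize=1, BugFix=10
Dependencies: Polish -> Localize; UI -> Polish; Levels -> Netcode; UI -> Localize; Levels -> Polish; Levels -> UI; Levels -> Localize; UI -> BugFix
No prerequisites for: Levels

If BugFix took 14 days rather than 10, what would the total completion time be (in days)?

The binding path is Levels→UI→BugFix = 3+7+10 = 20; finish at 20 days.
Since BugFix is critical, the +4 change carries straight to that chain (now 24 days).
The critical path is still Levels→UI→BugFix; finish is now 24 days.

24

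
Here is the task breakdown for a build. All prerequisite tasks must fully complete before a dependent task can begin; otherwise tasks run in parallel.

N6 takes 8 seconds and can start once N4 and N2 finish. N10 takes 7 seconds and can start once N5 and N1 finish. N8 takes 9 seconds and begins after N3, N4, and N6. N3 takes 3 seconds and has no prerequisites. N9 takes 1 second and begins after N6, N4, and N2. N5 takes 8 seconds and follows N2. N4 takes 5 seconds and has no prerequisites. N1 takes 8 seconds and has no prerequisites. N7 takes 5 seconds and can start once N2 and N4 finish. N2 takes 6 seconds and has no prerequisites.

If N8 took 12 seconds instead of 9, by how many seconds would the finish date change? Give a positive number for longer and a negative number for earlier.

3

Actual critical path: N2→N6→N8 = 6+8+9 = 23 ⇒ 23 seconds.
Since N8 is critical, the +3 change carries straight to that chain (now 26 seconds).
The critical path is still N2→N6→N8; finish is now 26 seconds.
Change in finish: 26 − 23 = +3 seconds.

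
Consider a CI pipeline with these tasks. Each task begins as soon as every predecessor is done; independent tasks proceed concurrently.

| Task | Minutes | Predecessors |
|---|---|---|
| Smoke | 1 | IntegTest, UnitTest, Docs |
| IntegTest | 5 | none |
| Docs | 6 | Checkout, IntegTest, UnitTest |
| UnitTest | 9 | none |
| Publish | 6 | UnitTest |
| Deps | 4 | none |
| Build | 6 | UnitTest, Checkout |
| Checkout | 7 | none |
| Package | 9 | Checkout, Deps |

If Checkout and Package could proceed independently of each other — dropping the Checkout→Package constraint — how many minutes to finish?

Original critical path: Checkout→Package = 7+9 = 16 ⇒ 16 minutes.
Without Checkout→Package, Package's earliest start moves from 7 to 4.
After: UnitTest→Docs→Smoke = 9+6+1 = 16 → 16 minutes.

16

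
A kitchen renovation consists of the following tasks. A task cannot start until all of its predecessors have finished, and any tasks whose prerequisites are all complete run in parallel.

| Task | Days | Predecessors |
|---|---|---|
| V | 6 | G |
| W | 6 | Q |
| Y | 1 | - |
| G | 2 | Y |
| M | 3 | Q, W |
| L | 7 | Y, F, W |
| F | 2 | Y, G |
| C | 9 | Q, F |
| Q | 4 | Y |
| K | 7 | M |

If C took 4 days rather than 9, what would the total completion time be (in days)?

21

Baseline: Y→Q→W→M→K = 1+4+6+3+7 = 21 → 21 days.
C has 7 days of float (longest path through it is 14).
The critical path is still Y→Q→W→M→K; finish is now 21 days.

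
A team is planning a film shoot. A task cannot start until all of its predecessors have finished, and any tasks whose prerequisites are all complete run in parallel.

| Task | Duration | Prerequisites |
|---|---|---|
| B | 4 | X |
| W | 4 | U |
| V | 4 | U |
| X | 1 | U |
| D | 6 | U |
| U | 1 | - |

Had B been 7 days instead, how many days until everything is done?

9

Baseline: U→D = 1+6 = 7 → 7 days.
B has 1 day of float (longest path through it is 6).
New critical path: U→X→B = 1+1+7 = 9 ⇒ 9 days.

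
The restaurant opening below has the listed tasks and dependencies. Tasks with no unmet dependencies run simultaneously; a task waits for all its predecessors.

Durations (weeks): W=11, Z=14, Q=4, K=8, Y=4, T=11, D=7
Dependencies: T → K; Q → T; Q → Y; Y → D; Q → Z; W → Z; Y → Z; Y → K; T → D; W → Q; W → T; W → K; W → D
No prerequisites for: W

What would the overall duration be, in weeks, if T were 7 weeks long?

33

The binding path is W→Q→T→K = 11+4+11+8 = 34; finish at 34 weeks.
Since T is critical, the -4 change carries straight to that chain (now 30 weeks).
Now W→Q→Y→Z = 11+4+4+14 = 33 is longest, so the finish becomes 33 weeks.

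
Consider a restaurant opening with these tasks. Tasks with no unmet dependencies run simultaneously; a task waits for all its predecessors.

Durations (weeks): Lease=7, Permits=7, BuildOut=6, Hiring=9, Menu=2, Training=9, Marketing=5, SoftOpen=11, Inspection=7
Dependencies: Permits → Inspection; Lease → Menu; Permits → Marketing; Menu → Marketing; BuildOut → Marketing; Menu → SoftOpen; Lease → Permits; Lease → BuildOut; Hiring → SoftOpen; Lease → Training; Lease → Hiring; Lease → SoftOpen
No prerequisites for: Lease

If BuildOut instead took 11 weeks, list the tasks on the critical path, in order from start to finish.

Lease, Hiring, SoftOpen

As given, the longest chain is Lease→Hiring→SoftOpen = 7+9+11 = 27, so the finish is 27 weeks.
BuildOut has 9 weeks of float (longest path through it is 18).
That remains the longest chain; total 27 weeks.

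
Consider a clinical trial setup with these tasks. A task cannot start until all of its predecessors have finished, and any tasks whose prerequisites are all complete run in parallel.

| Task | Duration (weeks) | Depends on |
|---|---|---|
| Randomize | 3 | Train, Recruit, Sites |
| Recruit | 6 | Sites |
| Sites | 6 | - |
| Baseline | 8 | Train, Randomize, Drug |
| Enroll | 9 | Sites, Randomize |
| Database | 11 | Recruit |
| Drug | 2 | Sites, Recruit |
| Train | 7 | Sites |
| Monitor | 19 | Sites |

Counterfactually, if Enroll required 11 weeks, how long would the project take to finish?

Baseline: Sites→Train→Randomize→Enroll = 6+7+3+9 = 25 → 25 weeks.
Enroll is on the critical path; changing it to 11 makes that path 27 weeks.
That remains the longest chain; total 27 weeks.

27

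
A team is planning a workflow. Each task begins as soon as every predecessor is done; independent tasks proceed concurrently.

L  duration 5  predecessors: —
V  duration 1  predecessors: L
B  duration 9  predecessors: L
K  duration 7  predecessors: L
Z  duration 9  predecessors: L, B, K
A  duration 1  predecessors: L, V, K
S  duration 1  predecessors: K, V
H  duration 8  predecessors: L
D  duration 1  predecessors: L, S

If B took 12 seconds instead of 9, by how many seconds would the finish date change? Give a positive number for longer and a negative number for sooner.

3

The binding path is L→B→Z = 5+9+9 = 23; finish at 23 seconds.
B is on the critical path; changing it to 12 makes that path 26 seconds.
The critical path is still L→B→Z; finish is now 26 seconds.
Change in finish: 26 − 23 = +3 seconds.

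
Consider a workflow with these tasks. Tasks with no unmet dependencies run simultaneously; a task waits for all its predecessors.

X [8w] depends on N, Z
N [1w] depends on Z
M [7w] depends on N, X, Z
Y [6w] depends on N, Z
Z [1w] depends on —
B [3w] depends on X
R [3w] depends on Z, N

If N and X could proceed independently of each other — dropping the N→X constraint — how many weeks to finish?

16

Original critical path: Z→N→X→M = 1+1+8+7 = 17 ⇒ 17 weeks.
Without N→X, X's earliest start moves from 2 to 1.
New critical path: Z→X→M = 1+8+7 = 16 ⇒ 16 weeks.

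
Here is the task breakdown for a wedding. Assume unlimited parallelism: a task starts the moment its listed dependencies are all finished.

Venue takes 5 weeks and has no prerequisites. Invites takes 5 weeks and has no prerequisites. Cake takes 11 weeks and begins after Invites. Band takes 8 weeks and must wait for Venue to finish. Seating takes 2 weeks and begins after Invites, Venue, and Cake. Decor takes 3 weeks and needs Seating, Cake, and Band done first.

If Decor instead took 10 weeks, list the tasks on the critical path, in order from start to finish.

Critical path before the change: Invites→Cake→Seating→Decor = 5+11+2+3 = 21 giving 21 weeks.
Decor lies on that path, so at 10 weeks the path becomes 28 weeks.
That remains the longest chain; total 28 weeks.

Invites, Cake, Seating, Decor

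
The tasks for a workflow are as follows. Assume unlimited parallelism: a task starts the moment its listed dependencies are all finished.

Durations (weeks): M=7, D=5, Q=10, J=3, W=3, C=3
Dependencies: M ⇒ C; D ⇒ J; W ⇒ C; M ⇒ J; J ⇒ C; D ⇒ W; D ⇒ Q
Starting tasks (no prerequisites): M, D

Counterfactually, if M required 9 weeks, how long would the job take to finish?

As given, the longest chain is D→Q = 5+10 = 15, so the finish is 15 weeks.
M is off the critical path — its longest chain is 13 weeks, giving 2 of slack.
Now M→J→C = 9+3+3 = 15 is longest, so the finish becomes 15 weeks.

15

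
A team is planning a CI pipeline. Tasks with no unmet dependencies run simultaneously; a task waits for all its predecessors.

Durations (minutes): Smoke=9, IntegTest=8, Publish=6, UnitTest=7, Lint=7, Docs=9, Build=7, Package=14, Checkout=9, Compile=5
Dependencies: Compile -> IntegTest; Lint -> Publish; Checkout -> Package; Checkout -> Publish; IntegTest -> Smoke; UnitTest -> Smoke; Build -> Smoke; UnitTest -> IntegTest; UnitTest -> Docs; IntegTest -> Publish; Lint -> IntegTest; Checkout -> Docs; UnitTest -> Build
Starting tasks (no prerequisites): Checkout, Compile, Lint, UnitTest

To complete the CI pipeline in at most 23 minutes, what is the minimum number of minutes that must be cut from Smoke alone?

Current finish: 24 minutes; target: 23.
Smoke is on every critical path, so each minute cut from Smoke cuts the finish by one (this holds down to a finish of 23).
Need 24 − 23 = 1 minute off Smoke → Smoke becomes 8 minutes, finish becomes 23.

1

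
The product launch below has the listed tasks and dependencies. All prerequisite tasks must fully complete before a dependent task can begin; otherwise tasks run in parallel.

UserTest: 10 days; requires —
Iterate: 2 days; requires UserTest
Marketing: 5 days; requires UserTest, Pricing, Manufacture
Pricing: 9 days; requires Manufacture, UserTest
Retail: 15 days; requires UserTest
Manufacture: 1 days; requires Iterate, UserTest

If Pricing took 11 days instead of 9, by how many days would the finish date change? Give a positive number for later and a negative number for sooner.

As given, the longest chain is UserTest→Iterate→Manufacture→Pricing→Marketing = 10+2+1+9+5 = 27, so the finish is 27 days.
Pricing lies on that path, so at 11 days the path becomes 29 days.
No other chain overtakes it, so the finish is 29 days.
Change in finish: 29 − 27 = +2 days.

2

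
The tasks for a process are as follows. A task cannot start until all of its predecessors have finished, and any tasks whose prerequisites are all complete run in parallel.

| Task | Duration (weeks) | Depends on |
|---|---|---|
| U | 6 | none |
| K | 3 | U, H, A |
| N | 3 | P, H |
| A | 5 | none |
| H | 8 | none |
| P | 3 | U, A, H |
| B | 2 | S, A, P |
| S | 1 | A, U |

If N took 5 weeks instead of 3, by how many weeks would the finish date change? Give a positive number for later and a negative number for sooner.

Actual critical path: H→P→N = 8+3+3 = 14 ⇒ 14 weeks.
N lies on that path, so at 5 weeks the path becomes 16 weeks.
That remains the longest chain; total 16 weeks.
Change in finish: 16 − 14 = +2 weeks.

2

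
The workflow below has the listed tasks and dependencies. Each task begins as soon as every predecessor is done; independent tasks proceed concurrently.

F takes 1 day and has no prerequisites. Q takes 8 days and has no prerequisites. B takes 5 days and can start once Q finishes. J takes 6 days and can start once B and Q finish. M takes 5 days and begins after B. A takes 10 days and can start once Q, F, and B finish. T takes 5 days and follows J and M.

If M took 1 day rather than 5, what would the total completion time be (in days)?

24

The binding path is Q→B→J→T = 8+5+6+5 = 24; finish at 24 days.
M is off the critical path — its longest chain is 23 days, giving 1 of slack.
That remains the longest chain; total 24 days.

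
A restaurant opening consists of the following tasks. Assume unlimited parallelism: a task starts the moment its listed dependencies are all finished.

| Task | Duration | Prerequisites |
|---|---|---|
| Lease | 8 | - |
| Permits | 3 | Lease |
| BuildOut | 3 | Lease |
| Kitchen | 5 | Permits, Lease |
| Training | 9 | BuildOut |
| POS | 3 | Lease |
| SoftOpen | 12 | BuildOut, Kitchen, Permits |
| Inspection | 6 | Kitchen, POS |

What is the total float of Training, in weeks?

The longest chain is Lease→Permits→Kitchen→SoftOpen = 8+3+5+12 = 28; overall finish 28 weeks.
The longest chain containing Training totals 20 weeks.
So Training can slip 28 − 20 = 8 weeks.

8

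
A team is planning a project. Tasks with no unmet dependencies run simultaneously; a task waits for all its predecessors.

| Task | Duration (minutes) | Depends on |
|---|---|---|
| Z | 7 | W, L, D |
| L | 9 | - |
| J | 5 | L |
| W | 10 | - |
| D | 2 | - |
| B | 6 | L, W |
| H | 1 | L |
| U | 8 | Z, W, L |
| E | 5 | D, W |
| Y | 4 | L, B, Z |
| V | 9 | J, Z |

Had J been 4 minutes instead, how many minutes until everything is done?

Baseline: W→Z→V = 10+7+9 = 26 → 26 minutes.
J has 3 minutes of float (longest path through it is 23).
No other chain overtakes it, so the finish is 26 minutes.

26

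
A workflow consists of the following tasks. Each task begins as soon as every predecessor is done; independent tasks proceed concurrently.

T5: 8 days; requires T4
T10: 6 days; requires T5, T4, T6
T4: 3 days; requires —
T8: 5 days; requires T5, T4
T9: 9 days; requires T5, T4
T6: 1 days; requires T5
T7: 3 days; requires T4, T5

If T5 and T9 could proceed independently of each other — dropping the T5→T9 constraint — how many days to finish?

Before: longest chain T4→T5→T9 = 3+8+9 = 20, finish 20.
Without T5→T9, T9's earliest start moves from 11 to 3.
After: T4→T5→T6→T10 = 3+8+1+6 = 18 → 18 days.

18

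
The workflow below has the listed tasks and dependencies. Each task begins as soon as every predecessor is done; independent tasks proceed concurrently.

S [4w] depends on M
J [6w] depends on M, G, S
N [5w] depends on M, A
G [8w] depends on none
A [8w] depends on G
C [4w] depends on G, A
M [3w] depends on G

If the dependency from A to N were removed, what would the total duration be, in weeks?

21

Original critical path: G→M→S→J = 8+3+4+6 = 21 ⇒ 21 weeks.
Without A→N, N's earliest start moves from 16 to 11.
The longest chain is now G→M→S→J = 8+3+4+6 = 21, so the workflow takes 21 weeks.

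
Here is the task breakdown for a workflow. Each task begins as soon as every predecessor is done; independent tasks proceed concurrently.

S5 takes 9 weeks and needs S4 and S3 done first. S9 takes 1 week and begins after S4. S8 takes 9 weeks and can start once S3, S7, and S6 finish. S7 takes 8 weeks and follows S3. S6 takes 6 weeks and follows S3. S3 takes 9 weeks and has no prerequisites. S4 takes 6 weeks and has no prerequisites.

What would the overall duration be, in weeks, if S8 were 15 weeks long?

The binding path is S3→S7→S8 = 9+8+9 = 26; finish at 26 weeks.
S8 lies on that path, so at 15 weeks the path becomes 32 weeks.
That remains the longest chain; total 32 weeks.

32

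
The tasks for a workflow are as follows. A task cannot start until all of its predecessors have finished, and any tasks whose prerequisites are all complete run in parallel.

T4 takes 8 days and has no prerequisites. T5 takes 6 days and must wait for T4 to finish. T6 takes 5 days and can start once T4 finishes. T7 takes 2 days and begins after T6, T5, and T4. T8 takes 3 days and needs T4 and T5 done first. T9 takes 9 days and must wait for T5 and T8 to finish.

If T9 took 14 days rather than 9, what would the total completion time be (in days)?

Baseline: T4→T5→T8→T9 = 8+6+3+9 = 26 → 26 days.
T9 is on the critical path; changing it to 14 makes that path 31 days.
The critical path is still T4→T5→T8→T9; finish is now 31 days.

31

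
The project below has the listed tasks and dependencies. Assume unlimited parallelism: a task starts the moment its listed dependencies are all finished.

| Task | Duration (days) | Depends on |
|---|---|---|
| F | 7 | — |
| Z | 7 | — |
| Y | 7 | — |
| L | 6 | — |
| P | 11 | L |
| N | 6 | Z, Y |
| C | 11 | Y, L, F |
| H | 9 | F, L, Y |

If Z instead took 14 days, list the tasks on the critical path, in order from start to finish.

Baseline: F→C = 7+11 = 18 → 18 days.
Z is off the critical path — its longest chain is 13 days, giving 5 of slack.
The binding chain switches to Z→N = 14+6 = 20; finish 20 days.

Z, N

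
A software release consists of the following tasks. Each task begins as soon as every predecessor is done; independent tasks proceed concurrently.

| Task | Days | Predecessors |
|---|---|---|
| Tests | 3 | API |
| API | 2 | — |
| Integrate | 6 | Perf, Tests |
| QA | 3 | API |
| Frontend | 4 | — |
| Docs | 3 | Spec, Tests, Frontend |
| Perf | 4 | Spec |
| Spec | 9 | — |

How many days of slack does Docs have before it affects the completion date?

The longest chain is Spec→Perf→Integrate = 9+4+6 = 19; overall finish 19 days.
Docs finishes as early as 12 and must finish by 19.
Float = 19 − 12 = 7.

7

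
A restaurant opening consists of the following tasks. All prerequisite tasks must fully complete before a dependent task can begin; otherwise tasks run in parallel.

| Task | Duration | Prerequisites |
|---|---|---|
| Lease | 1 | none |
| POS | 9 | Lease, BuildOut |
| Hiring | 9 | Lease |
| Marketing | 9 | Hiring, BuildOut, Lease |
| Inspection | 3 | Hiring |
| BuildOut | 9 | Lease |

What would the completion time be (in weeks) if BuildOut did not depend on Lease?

19

Original critical path: Lease→BuildOut→POS = 1+9+9 = 19 ⇒ 19 weeks.
Without Lease→BuildOut, BuildOut's earliest start moves from 1 to 0.
New critical path: Lease→Hiring→Marketing = 1+9+9 = 19 ⇒ 19 weeks.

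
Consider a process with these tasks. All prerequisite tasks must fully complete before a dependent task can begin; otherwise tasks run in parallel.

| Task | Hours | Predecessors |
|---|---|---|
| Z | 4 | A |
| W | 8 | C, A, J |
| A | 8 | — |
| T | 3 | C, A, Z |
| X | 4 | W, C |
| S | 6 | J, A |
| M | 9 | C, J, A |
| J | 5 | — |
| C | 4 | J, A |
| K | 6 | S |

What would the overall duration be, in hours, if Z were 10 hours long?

The binding path is A→C→W→X = 8+4+8+4 = 24; finish at 24 hours.
The longest path through Z is only 15 hours, so Z has float 9.
No other chain overtakes it, so the finish is 24 hours.

24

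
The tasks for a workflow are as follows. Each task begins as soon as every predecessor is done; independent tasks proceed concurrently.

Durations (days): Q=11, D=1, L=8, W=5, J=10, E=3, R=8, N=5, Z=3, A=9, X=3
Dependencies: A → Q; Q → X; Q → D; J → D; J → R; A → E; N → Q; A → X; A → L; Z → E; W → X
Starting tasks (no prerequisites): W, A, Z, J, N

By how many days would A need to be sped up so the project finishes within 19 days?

4

Current finish: 23 days; target: 19.
A is on every critical path, so each day cut from A cuts the finish by one (this holds down to a finish of 19).
Need 23 − 19 = 4 days off A → A becomes 5 days, finish becomes 19.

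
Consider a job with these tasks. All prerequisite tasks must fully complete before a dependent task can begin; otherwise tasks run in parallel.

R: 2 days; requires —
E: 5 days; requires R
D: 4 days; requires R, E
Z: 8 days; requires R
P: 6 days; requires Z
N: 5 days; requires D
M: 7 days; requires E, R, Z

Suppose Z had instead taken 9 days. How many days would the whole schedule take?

18

Critical path before the change: R→Z→M = 2+8+7 = 17 giving 17 days.
Since Z is critical, the +1 change carries straight to that chain (now 18 days).
No other chain overtakes it, so the finish is 18 days.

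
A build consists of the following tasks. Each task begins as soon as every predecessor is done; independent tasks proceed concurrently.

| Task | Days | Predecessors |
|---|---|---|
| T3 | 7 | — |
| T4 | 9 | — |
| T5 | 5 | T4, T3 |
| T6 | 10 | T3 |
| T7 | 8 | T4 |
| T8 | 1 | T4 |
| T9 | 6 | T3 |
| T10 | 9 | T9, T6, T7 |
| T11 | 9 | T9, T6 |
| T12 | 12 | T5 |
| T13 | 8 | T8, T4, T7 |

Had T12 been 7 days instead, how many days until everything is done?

26

The binding path is T4→T5→T12 = 9+5+12 = 26; finish at 26 days.
T12 lies on that path, so at 7 days the path becomes 21 days.
Now T3→T6→T10 = 7+10+9 = 26 is longest, so the finish becomes 26 days.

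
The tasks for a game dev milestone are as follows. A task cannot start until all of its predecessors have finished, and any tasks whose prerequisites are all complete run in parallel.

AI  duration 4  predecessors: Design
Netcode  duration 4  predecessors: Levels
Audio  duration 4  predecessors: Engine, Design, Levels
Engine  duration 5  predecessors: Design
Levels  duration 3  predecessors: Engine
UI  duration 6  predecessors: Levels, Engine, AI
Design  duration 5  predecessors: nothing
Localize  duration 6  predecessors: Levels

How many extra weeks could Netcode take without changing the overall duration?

2

The longest chain is Design→Engine→Levels→UI = 5+5+3+6 = 19; overall finish 19 weeks.
Longest path through Netcode: 17 weeks (earliest finish 17, latest finish 19).
Slack of Netcode = 15 − 13 = 2 weeks.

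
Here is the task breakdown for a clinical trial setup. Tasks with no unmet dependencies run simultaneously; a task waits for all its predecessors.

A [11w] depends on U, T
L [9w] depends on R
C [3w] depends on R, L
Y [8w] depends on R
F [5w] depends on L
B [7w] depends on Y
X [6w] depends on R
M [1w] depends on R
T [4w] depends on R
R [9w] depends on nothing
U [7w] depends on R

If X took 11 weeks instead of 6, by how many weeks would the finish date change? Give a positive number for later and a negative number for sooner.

0

The binding path is R→U→A = 9+7+11 = 27; finish at 27 weeks.
The longest path through X is only 15 weeks, so X has float 12.
That remains the longest chain; total 27 weeks.
Change in finish: 27 − 27 = +0 weeks.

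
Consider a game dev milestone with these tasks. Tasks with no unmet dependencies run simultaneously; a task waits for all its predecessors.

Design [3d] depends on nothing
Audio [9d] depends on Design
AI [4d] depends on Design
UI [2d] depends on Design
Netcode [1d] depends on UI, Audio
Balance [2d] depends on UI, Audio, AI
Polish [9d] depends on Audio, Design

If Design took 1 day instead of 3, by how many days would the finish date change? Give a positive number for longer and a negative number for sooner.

-2

Baseline: Design→Audio→Polish = 3+9+9 = 21 → 21 days.
Design is on the critical path; changing it to 1 makes that path 19 days.
That remains the longest chain; total 19 days.
Change in finish: 19 − 21 = -2 days.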